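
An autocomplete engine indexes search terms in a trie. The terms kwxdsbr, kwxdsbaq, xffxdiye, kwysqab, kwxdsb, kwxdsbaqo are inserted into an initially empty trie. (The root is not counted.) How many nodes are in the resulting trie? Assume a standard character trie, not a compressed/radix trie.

Trace insertions, counting only characters that open a new branch:
  "kwxdsbr" → 7 new (k, w, x, d, s, b, r)
  "kwxdsbaq" → prefix "kwxdsb" already present; 2 new (a, q)
  "xffxdiye" → 8 new (x, f, f, x, d, i, y, e)
  "kwysqab" → prefix "kw" already present; 5 new (y, s, q, a, b)
  "kwxdsb" → prefix "kwxdsb" already present; 0 new (none)
  "kwxdsbaqo" → prefix "kwxdsbaq" already present; 1 new (o)
Total nodes = 7 + 2 + 8 + 5 + 0 + 1 = 23

23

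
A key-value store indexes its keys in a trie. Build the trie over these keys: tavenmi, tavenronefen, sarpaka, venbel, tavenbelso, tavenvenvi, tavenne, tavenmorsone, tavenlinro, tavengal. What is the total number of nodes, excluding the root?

For each word, the new-node count is its length minus the longest prefix already in the trie:
  "tavenmi" → 7 new (t, a, v, e, n, m, i)
  "tavenronefen" → prefix "taven" already present; 7 new (r, o, n, e, f, e, n)
  "sarpaka" → 7 new (s, a, r, p, a, k, a)
  "venbel" → 6 new (v, e, n, b, e, l)
  "tavenbelso" → prefix "taven" already present; 5 new (b, e, l, s, o)
  "tavenvenvi" → prefix "taven" already present; 5 new (v, e, n, v, i)
  "tavenne" → prefix "taven" already present; 2 new (n, e)
  "tavenmorsone" → prefix "tavenm" already present; 6 new (o, r, s, o, n, e)
  "tavenlinro" → prefix "taven" already present; 5 new (l, i, n, r, o)
  "tavengal" → prefix "taven" already present; 3 new (g, a, l)
Total nodes = 7 + 7 + 7 + 6 + 5 + 5 + 2 + 6 + 5 + 3 = 53

53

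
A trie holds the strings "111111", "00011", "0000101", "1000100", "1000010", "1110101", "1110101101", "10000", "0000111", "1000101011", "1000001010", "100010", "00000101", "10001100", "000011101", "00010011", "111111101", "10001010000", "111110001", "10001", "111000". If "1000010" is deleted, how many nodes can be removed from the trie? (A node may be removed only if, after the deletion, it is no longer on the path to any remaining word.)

2

After clearing the end-marker at "1000010", prune upward until reaching a node still needed by another word.
The suffix "10" (2 nodes) is used only by "1000010"; the node for "10000" still has the child "0", so pruning stops there.
Nodes removed: 2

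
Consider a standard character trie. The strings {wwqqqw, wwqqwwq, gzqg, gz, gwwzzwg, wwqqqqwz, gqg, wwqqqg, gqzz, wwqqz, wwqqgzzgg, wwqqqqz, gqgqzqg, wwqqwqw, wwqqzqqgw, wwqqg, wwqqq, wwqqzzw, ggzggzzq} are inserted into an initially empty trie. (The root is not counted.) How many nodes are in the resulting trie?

For each word, the new-node count is its length minus the longest prefix already in the trie:
  "wwqqqw" → 6 new (w, w, q, q, q, w)
  "wwqqwwq" → prefix "wwqq" already present; 3 new (w, w, q)
  "gzqg" → 4 new (g, z, q, g)
  "gz" → prefix "gz" already present; 0 new (none)
  "gwwzzwg" → prefix "g" already present; 6 new (w, w, z, z, w, g)
  "wwqqqqwz" → prefix "wwqqq" already present; 3 new (q, w, z)
  "gqg" → prefix "g" already present; 2 new (q, g)
  "wwqqqg" → prefix "wwqqq" already present; 1 new (g)
  "gqzz" → prefix "gq" already present; 2 new (z, z)
  "wwqqz" → prefix "wwqq" already present; 1 new (z)
  "wwqqgzzgg" → prefix "wwqq" already present; 5 new (g, z, z, g, g)
  "wwqqqqz" → prefix "wwqqqq" already present; 1 new (z)
  "gqgqzqg" → prefix "gqg" already present; 4 new (q, z, q, g)
  "wwqqwqw" → prefix "wwqqw" already present; 2 new (q, w)
  "wwqqzqqgw" → prefix "wwqqz" already present; 4 new (q, q, g, w)
  "wwqqg" → prefix "wwqqg" already present; 0 new (none)
  "wwqqq" → prefix "wwqqq" already present; 0 new (none)
  "wwqqzzw" → prefix "wwqqz" already present; 2 new (z, w)
  "ggzggzzq" → prefix "g" already present; 7 new (g, z, g, g, z, z, q)
Total nodes = 6 + 3 + 4 + 0 + 6 + 3 + 2 + 1 + 2 + 1 + 5 + 1 + 4 + 2 + 4 + 0 + 0 + 2 + 7 = 53

53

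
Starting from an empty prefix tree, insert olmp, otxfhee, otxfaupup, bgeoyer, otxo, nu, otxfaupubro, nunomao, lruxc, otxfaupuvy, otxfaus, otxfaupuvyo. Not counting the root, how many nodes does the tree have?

Insert word by word; a character creates a node only if that edge doesn't already exist:
  "olmp" → 4 new (o, l, m, p)
  "otxfhee" → prefix "o" already present; 6 new (t, x, f, h, e, e)
  "otxfaupup" → prefix "otxf" already present; 5 new (a, u, p, u, p)
  "bgeoyer" → 7 new (b, g, e, o, y, e, r)
  "otxo" → prefix "otx" already present; 1 new (o)
  "nu" → 2 new (n, u)
  "otxfaupubro" → prefix "otxfaupu" already present; 3 new (b, r, o)
  "nunomao" → prefix "nu" already present; 5 new (n, o, m, a, o)
  "lruxc" → 5 new (l, r, u, x, c)
  "otxfaupuvy" → prefix "otxfaupu" already present; 2 new (v, y)
  "otxfaus" → prefix "otxfau" already present; 1 new (s)
  "otxfaupuvyo" → prefix "otxfaupuvy" already present; 1 new (o)
Total nodes = 4 + 6 + 5 + 7 + 1 + 2 + 3 + 5 + 5 + 2 + 1 + 1 = 42

42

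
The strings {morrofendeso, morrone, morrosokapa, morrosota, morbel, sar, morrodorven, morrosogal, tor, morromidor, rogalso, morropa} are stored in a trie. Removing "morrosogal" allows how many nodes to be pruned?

3

After clearing the end-marker at "morrosogal", prune upward until reaching a node still needed by another word.
The suffix "gal" (3 nodes) is used only by "morrosogal"; the node for "morroso" still has the child "k", so pruning stops there.
Nodes removed: 3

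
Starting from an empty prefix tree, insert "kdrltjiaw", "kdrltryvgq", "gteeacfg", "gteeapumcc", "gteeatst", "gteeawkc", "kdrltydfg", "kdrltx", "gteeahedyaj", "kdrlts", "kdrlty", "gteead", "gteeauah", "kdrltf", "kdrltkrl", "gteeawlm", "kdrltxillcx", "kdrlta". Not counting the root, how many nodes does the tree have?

Count nodes per top-level branch (shared prefixes stored once):
  'g'-branch (gteeacfg, gteead, gteeahedyaj, gteeapumcc, gteeatst, gteeauah, gteeawkc, gteeawlm): 31 nodes
  'k'-branch (kdrlta, kdrltf, kdrltjiaw, kdrltkrl, kdrltryvgq, kdrlts, kdrltx, kdrltxillcx, kdrlty, kdrltydfg): 30 nodes
Sum: 61

61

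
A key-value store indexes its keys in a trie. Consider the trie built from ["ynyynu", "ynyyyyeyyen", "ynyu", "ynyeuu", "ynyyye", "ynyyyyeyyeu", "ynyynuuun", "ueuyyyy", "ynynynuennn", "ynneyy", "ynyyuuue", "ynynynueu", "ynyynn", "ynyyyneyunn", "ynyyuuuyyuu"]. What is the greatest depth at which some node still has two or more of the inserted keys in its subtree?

10

Equivalently: take the maximum, over all pairs, of their longest common prefix length.
"ynyyyyeyyen" and "ynyyyyeyyeu" agree on "ynyyyyeyye" (10 characters) before diverging; nothing deeper is shared.
Longest shared-prefix length: 10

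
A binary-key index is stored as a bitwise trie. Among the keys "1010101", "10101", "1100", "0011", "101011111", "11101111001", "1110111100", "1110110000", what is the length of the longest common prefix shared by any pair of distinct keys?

10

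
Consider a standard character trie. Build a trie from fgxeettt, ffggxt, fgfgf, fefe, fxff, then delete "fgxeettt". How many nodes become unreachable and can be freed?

6

A node on "fgxeettt"'s path can go only if nothing else ends at it or branches off below it.
The suffix "xeettt" (6 nodes) is used only by "fgxeettt"; the node for "fg" still has the child "f", so pruning stops there.
Nodes removed: 6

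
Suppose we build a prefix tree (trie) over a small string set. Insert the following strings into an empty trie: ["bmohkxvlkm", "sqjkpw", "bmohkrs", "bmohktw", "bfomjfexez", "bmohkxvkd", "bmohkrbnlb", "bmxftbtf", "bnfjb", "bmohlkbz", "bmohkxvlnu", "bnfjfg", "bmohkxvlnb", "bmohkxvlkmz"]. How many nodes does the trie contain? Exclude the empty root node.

55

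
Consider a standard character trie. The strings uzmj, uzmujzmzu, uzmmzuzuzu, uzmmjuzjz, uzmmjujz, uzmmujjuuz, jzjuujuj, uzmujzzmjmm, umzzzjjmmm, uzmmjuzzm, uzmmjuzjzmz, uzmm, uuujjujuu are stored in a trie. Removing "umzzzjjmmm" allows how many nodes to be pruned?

9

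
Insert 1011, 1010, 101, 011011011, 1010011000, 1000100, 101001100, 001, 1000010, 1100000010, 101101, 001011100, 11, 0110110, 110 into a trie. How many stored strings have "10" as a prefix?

Walk to "10"; the words in its subtree are exactly those with that prefix.
Words under "10": 1000010, 1000100, 101, 1010, 101001100, 1010011000, 1011, 101101
Count: 8

8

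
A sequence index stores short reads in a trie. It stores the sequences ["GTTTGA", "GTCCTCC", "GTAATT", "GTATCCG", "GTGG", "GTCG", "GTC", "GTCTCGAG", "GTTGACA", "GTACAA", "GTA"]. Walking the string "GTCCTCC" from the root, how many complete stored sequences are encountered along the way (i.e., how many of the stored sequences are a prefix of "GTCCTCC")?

2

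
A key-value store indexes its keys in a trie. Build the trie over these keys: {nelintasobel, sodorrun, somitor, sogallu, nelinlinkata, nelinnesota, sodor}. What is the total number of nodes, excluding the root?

43

For each word, the new-node count is its length minus the longest prefix already in the trie:
  "nelintasobel" → 12 new (n, e, l, i, n, t, a, s, o, b, e, l)
  "sodorrun" → 8 new (s, o, d, o, r, r, u, n)
  "somitor" → prefix "so" already present; 5 new (m, i, t, o, r)
  "sogallu" → prefix "so" already present; 5 new (g, a, l, l, u)
  "nelinlinkata" → prefix "nelin" already present; 7 new (l, i, n, k, a, t, a)
  "nelinnesota" → prefix "nelin" already present; 6 new (n, e, s, o, t, a)
  "sodor" → prefix "sodor" already present; 0 new (none)
Total nodes = 12 + 8 + 5 + 5 + 7 + 6 + 0 = 43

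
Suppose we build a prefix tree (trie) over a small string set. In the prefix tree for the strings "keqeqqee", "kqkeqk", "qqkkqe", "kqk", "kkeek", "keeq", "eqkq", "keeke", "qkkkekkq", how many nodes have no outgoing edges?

A leaf is a node with no children — equivalently, the end of a word that is not a proper prefix of any other stored word.
Those words: "eqkq", "keeke", "keeq", "keqeqqee", "kkeek", "kqkeqk", "qkkkekkq", "qqkkqe"
Leaf count: 8

8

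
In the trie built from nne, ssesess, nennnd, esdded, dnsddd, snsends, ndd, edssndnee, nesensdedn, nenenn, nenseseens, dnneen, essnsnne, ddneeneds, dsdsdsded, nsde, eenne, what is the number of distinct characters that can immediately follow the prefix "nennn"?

Follow the path "nennn" to its node, then look at its outgoing edges.
Characters that immediately follow "nennn" among the stored strings: {d}.
That node has 1 child edge.

1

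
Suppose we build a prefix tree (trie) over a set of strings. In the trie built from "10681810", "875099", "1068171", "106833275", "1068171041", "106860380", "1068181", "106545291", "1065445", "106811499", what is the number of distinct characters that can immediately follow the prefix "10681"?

Follow the path "10681" to its node, then look at its outgoing edges.
Characters that immediately follow "10681" among the stored strings: {1, 7, 8}.
That node has 3 child edges.

3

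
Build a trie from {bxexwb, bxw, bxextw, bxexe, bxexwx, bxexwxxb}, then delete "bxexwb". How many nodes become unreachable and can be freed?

1

After clearing the end-marker at "bxexwb", prune upward until reaching a node still needed by another word.
The suffix "b" (1 node) is used only by "bxexwb"; the node for "bxexw" still has the child "x", so pruning stops there.
Nodes removed: 1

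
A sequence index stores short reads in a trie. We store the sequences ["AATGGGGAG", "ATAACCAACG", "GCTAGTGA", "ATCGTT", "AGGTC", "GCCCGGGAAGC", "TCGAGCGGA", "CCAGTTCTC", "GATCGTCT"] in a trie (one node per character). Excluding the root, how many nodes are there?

68

Trace insertions, counting only characters that open a new branch:
  "AATGGGGAG" → 9 new (A, A, T, G, G, G, G, A, G)
  "ATAACCAACG" → prefix "A" already present; 9 new (T, A, A, C, C, A, A, C, G)
  "GCTAGTGA" → 8 new (G, C, T, A, G, T, G, A)
  "ATCGTT" → prefix "AT" already present; 4 new (C, G, T, T)
  "AGGTC" → prefix "A" already present; 4 new (G, G, T, C)
  "GCCCGGGAAGC" → prefix "GC" already present; 9 new (C, C, G, G, G, A, A, G, C)
  "TCGAGCGGA" → 9 new (T, C, G, A, G, C, G, G, A)
  "CCAGTTCTC" → 9 new (C, C, A, G, T, T, C, T, C)
  "GATCGTCT" → prefix "G" already present; 7 new (A, T, C, G, T, C, T)
Total nodes = 9 + 9 + 8 + 4 + 4 + 9 + 9 + 9 + 7 = 68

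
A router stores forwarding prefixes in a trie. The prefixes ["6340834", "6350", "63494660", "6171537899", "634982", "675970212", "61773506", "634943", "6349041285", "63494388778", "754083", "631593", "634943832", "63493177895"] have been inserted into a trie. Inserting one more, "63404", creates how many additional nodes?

Walking "63404" from the root, the first 4 characters ("6340") follow existing edges; "4" is the first miss.
Each of the 1 remaining characters creates one node.

1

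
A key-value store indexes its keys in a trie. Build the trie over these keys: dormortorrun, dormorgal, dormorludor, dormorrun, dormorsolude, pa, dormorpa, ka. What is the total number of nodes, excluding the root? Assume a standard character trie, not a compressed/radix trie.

Trie structure (* marks end of a word):
(root)
├─ d
│  └─ o
│     └─ r
│        └─ m
│           └─ o
│              └─ r
│                 ├─ g
│                 │  └─ a
│                 │     └─ l *
│                 ├─ l
│                 │  └─ u
│                 │     └─ d
│                 │        └─ o
│                 │           └─ r *
│                 ├─ p
│                 │  └─ a *
│                 ├─ r
│                 │  └─ u
│                 │     └─ n *
│                 ├─ s
│                 │  └─ o
│                 │     └─ l
│                 │        └─ u
│                 │           └─ d
│                 │              └─ e *
│                 └─ t
│                    └─ o
│                       └─ r
│                          └─ r
│                             └─ u
│                                └─ n *
├─ k
│  └─ a *
└─ p
   └─ a *
Counting every labelled node above: 35.

35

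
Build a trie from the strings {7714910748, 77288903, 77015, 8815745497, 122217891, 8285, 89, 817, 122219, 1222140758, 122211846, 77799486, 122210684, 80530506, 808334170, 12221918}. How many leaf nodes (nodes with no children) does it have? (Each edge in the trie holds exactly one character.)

15

A leaf is a node with no children — equivalently, the end of a word that is not a proper prefix of any other stored word.
Those words: "122210684", "122211846", "1222140758", "122217891", "12221918", "77015", "7714910748", "77288903", "77799486", "80530506", "808334170", "817", "8285", "8815745497", "89"
Leaf count: 15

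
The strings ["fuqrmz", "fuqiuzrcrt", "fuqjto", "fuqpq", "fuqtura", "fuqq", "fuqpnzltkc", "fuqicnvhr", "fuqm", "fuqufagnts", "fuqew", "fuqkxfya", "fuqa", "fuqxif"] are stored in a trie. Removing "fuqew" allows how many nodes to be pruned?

After clearing the end-marker at "fuqew", prune upward until reaching a node still needed by another word.
The suffix "ew" (2 nodes) is used only by "fuqew"; the node for "fuq" still has the child "r", so pruning stops there.
Nodes removed: 2

2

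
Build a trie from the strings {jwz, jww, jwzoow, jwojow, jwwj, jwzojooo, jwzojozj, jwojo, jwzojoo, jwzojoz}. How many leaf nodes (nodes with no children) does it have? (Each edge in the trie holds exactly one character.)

5

A leaf is a node with no children — equivalently, the end of a word that is not a proper prefix of any other stored word.
Those words: "jwojow", "jwwj", "jwzojooo", "jwzojozj", "jwzoow"
Leaf count: 5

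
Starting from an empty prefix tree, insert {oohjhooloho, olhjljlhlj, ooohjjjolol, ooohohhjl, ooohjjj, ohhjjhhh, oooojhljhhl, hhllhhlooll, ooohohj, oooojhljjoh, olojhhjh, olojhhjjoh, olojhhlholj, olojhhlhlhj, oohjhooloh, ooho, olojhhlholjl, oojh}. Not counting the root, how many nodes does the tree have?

Trace insertions, counting only characters that open a new branch:
  "oohjhooloho" → 11 new (o, o, h, j, h, o, o, l, o, h, o)
  "olhjljlhlj" → prefix "o" already present; 9 new (l, h, j, l, j, l, h, l, j)
  "ooohjjjolol" → prefix "oo" already present; 9 new (o, h, j, j, j, o, l, o, l)
  "ooohohhjl" → prefix "oooh" already present; 5 new (o, h, h, j, l)
  "ooohjjj" → prefix "ooohjjj" already present; 0 new (none)
  "ohhjjhhh" → prefix "o" already present; 7 new (h, h, j, j, h, h, h)
  "oooojhljhhl" → prefix "ooo" already present; 8 new (o, j, h, l, j, h, h, l)
  "hhllhhlooll" → 11 new (h, h, l, l, h, h, l, o, o, l, l)
  "ooohohj" → prefix "ooohoh" already present; 1 new (j)
  "oooojhljjoh" → prefix "oooojhlj" already present; 3 new (j, o, h)
  "olojhhjh" → prefix "ol" already present; 6 new (o, j, h, h, j, h)
  "olojhhjjoh" → prefix "olojhhj" already present; 3 new (j, o, h)
  "olojhhlholj" → prefix "olojhh" already present; 5 new (l, h, o, l, j)
  "olojhhlhlhj" → prefix "olojhhlh" already present; 3 new (l, h, j)
  "oohjhooloh" → prefix "oohjhooloh" already present; 0 new (none)
  "ooho" → prefix "ooh" already present; 1 new (o)
  "olojhhlholjl" → prefix "olojhhlholj" already present; 1 new (l)
  "oojh" → prefix "oo" already present; 2 new (j, h)
Total nodes = 11 + 9 + 9 + 5 + 0 + 7 + 8 + 11 + 1 + 3 + 6 + 3 + 5 + 3 + 0 + 1 + 1 + 2 = 85

85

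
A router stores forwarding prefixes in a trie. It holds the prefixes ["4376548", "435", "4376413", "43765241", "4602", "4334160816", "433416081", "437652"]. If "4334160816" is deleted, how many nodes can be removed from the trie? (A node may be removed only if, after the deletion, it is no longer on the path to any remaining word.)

After clearing the end-marker at "4334160816", prune upward until reaching a node still needed by another word.
The suffix "6" (1 node) is used only by "4334160816"; "433416081" is itself a stored word, so pruning stops there.
Nodes removed: 1

1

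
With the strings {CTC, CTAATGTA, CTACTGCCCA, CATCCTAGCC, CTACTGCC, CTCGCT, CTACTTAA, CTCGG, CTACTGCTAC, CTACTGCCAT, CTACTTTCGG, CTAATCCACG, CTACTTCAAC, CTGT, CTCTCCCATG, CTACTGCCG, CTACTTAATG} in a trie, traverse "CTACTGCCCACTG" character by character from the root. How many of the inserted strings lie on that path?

Walk "CTACTGCCCACTG" from the root; an end-of-word marker is hit whenever a stored word is a prefix of "CTACTGCCCACTG".
Prefixes of the query that are stored words: "CTACTGCC", "CTACTGCCCA"
Count: 2

2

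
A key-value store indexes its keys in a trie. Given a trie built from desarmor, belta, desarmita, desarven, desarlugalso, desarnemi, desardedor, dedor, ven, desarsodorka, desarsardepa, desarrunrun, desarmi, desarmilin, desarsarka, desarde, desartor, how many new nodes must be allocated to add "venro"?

2

Walking "venro" from the root, the first 3 characters ("ven") follow existing edges; "r" is the first miss.
New nodes needed: |"venro"| − 3 = 5 − 3 = 2.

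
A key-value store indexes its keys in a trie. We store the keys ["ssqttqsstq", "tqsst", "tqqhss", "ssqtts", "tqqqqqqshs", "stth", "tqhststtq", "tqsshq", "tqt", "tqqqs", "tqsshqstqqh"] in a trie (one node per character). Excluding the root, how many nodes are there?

Count nodes per top-level branch (shared prefixes stored once):
  's'-branch (ssqttqsstq, ssqtts, stth): 14 nodes
  't'-branch (tqhststtq, tqqhss, tqqqqqqshs, tqqqs, tqsshq, tqsshqstqqh, tqsst, tqt): 32 nodes
Sum: 46

46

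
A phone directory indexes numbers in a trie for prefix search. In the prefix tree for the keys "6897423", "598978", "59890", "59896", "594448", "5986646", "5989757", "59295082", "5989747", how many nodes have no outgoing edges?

9

Leaves are exactly the stored words that no other stored word extends.
Those words: "59295082", "594448", "5986646", "59890", "59896", "5989747", "5989757", "598978", "6897423"
Leaf count: 9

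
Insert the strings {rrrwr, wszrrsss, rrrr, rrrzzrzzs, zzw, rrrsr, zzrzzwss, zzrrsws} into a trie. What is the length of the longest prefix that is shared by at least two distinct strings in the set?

3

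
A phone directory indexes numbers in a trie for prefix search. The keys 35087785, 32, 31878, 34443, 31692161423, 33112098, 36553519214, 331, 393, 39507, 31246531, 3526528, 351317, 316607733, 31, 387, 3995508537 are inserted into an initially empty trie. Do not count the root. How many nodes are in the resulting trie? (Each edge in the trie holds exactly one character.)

Insert word by word; a character creates a node only if that edge doesn't already exist:
  "35087785" → 8 new (3, 5, 0, 8, 7, 7, 8, 5)
  "32" → prefix "3" already present; 1 new (2)
  "31878" → prefix "3" already present; 4 new (1, 8, 7, 8)
  "34443" → prefix "3" already present; 4 new (4, 4, 4, 3)
  "31692161423" → prefix "31" already present; 9 new (6, 9, 2, 1, 6, 1, 4, 2, 3)
  "33112098" → prefix "3" already present; 7 new (3, 1, 1, 2, 0, 9, 8)
  "36553519214" → prefix "3" already present; 10 new (6, 5, 5, 3, 5, 1, 9, 2, 1, 4)
  "331" → prefix "331" already present; 0 new (none)
  "393" → prefix "3" already present; 2 new (9, 3)
  "39507" → prefix "39" already present; 3 new (5, 0, 7)
  "31246531" → prefix "31" already present; 6 new (2, 4, 6, 5, 3, 1)
  "3526528" → prefix "35" already present; 5 new (2, 6, 5, 2, 8)
  "351317" → prefix "35" already present; 4 new (1, 3, 1, 7)
  "316607733" → prefix "316" already present; 6 new (6, 0, 7, 7, 3, 3)
  "31" → prefix "31" already present; 0 new (none)
  "387" → prefix "3" already present; 2 new (8, 7)
  "3995508537" → prefix "39" already present; 8 new (9, 5, 5, 0, 8, 5, 3, 7)
Total nodes = 8 + 1 + 4 + 4 + 9 + 7 + 10 + 0 + 2 + 3 + 6 + 5 + 4 + 6 + 0 + 2 + 8 = 79

79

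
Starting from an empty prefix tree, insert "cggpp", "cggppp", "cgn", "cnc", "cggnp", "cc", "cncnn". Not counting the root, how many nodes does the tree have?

Trace insertions, counting only characters that open a new branch:
  "cggpp" → 5 new (c, g, g, p, p)
  "cggppp" → prefix "cggpp" already present; 1 new (p)
  "cgn" → prefix "cg" already present; 1 new (n)
  "cnc" → prefix "c" already present; 2 new (n, c)
  "cggnp" → prefix "cgg" already present; 2 new (n, p)
  "cc" → prefix "c" already present; 1 new (c)
  "cncnn" → prefix "cnc" already present; 2 new (n, n)
Total nodes = 5 + 1 + 1 + 2 + 2 + 1 + 2 = 14

14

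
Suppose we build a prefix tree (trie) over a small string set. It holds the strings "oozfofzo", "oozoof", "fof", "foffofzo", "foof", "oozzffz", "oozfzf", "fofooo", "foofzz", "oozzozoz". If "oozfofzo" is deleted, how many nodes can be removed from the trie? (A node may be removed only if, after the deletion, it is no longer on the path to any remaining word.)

After clearing the end-marker at "oozfofzo", prune upward until reaching a node still needed by another word.
The suffix "ofzo" (4 nodes) is used only by "oozfofzo"; the node for "oozf" still has the child "z", so pruning stops there.
Nodes removed: 4

4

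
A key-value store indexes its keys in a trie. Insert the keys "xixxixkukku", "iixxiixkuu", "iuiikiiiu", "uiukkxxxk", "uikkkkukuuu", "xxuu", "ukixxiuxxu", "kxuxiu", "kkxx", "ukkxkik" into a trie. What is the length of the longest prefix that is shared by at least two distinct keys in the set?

2

Look for the deepest trie node that still has at least two words in its subtree.
"uikkkkukuuu" and "uiukkxxxk" agree on "ui" (2 characters) before diverging; nothing deeper is shared.
Longest shared-prefix length: 2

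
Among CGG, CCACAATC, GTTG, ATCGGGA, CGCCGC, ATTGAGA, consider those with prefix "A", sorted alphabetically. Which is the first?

Filter for "A…" and sort: "ATCGGGA", "ATTGAGA"
Position 1: ATCGGGA

ATCGGGA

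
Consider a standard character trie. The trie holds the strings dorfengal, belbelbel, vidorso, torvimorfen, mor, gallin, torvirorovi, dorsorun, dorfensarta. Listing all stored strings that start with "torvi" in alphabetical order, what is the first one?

Words with prefix "torvi", in lexicographic order: "torvimorfen", "torvirorovi"
Position 1: torvimorfen

torvimorfen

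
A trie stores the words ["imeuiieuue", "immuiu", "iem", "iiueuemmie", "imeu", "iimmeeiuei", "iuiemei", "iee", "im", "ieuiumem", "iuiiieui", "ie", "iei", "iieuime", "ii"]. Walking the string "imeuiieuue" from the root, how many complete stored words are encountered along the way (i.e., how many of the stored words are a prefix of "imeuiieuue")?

3

Check each prefix of "imeuiieuue" against the stored set — each match is an end-marker on the path.
Prefixes of the query that are stored words: "im", "imeu", "imeuiieuue"
Count: 3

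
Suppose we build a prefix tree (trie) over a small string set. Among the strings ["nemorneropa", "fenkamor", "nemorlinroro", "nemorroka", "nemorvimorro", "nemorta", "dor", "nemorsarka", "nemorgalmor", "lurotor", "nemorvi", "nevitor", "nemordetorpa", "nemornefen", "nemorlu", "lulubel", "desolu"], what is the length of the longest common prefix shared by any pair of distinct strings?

The deepest shared node is where two words last agree before diverging.
"nemornefen" and "nemorneropa" agree on "nemorne" (7 characters) before diverging; nothing deeper is shared.
Longest shared-prefix length: 7

7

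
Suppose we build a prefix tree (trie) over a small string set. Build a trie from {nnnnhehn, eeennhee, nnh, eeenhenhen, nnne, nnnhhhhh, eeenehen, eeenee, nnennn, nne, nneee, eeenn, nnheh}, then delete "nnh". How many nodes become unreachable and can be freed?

0

A node on "nnh"'s path can go only if nothing else ends at it or branches off below it.
Every node on "nnh" is still needed (e.g. by "nnheh"), so nothing is freed.
Nodes removed: 0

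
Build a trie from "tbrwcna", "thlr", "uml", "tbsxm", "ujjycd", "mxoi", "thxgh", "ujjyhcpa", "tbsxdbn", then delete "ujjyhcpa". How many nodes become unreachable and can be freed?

4

A node on "ujjyhcpa"'s path can go only if nothing else ends at it or branches off below it.
The suffix "hcpa" (4 nodes) is used only by "ujjyhcpa"; the node for "ujjy" still has the child "c", so pruning stops there.
Nodes removed: 4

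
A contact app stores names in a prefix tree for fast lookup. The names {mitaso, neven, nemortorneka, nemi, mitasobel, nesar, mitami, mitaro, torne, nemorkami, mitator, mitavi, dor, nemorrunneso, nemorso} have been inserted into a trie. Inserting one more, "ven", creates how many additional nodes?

3

"ven" shares no prefix with any stored word, so all 3 characters open new nodes.
3 − 0 = 3 new nodes.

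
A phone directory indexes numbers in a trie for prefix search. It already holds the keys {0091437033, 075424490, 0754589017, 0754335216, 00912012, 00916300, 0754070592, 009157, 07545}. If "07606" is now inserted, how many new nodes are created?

Walking "07606" from the root, the first 2 characters ("07") follow existing edges; "6" is the first miss.
New nodes needed: |"07606"| − 2 = 5 − 2 = 3.

3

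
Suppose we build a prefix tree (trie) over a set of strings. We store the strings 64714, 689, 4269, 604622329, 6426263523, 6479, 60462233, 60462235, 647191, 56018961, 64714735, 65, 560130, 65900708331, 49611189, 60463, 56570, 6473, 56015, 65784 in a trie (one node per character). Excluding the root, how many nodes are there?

Insert word by word; a character creates a node only if that edge doesn't already exist:
  "64714" → 5 new (6, 4, 7, 1, 4)
  "689" → prefix "6" already present; 2 new (8, 9)
  "4269" → 4 new (4, 2, 6, 9)
  "604622329" → prefix "6" already present; 8 new (0, 4, 6, 2, 2, 3, 2, 9)
  "6426263523" → prefix "64" already present; 8 new (2, 6, 2, 6, 3, 5, 2, 3)
  "6479" → prefix "647" already present; 1 new (9)
  "60462233" → prefix "6046223" already present; 1 new (3)
  "60462235" → prefix "6046223" already present; 1 new (5)
  "647191" → prefix "6471" already present; 2 new (9, 1)
  "56018961" → 8 new (5, 6, 0, 1, 8, 9, 6, 1)
  "64714735" → prefix "64714" already present; 3 new (7, 3, 5)
  "65" → prefix "6" already present; 1 new (5)
  "560130" → prefix "5601" already present; 2 new (3, 0)
  "65900708331" → prefix "65" already present; 9 new (9, 0, 0, 7, 0, 8, 3, 3, 1)
  "49611189" → prefix "4" already present; 7 new (9, 6, 1, 1, 1, 8, 9)
  "60463" → prefix "6046" already present; 1 new (3)
  "56570" → prefix "56" already present; 3 new (5, 7, 0)
  "6473" → prefix "647" already present; 1 new (3)
  "56015" → prefix "5601" already present; 1 new (5)
  "65784" → prefix "65" already present; 3 new (7, 8, 4)
Total nodes = 5 + 2 + 4 + 8 + 8 + 1 + 1 + 1 + 2 + 8 + 3 + 1 + 2 + 9 + 7 + 1 + 3 + 1 + 1 + 3 = 71

71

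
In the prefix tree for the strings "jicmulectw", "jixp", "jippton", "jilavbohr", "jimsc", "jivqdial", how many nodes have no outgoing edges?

6

Leaves are exactly the stored words that no other stored word extends.
Those words: "jicmulectw", "jilavbohr", "jimsc", "jippton", "jivqdial", "jixp"
Leaf count: 6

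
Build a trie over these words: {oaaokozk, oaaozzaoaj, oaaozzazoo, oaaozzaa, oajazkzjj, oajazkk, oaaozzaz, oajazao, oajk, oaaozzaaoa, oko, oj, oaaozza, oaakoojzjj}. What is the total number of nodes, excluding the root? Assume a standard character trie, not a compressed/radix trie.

Trace insertions, counting only characters that open a new branch:
  "oaaokozk" → 8 new (o, a, a, o, k, o, z, k)
  "oaaozzaoaj" → prefix "oaao" already present; 6 new (z, z, a, o, a, j)
  "oaaozzazoo" → prefix "oaaozza" already present; 3 new (z, o, o)
  "oaaozzaa" → prefix "oaaozza" already present; 1 new (a)
  "oajazkzjj" → prefix "oa" already present; 7 new (j, a, z, k, z, j, j)
  "oajazkk" → prefix "oajazk" already present; 1 new (k)
  "oaaozzaz" → prefix "oaaozzaz" already present; 0 new (none)
  "oajazao" → prefix "oajaz" already present; 2 new (a, o)
  "oajk" → prefix "oaj" already present; 1 new (k)
  "oaaozzaaoa" → prefix "oaaozzaa" already present; 2 new (o, a)
  "oko" → prefix "o" already present; 2 new (k, o)
  "oj" → prefix "o" already present; 1 new (j)
  "oaaozza" → prefix "oaaozza" already present; 0 new (none)
  "oaakoojzjj" → prefix "oaa" already present; 7 new (k, o, o, j, z, j, j)
Total nodes = 8 + 6 + 3 + 1 + 7 + 1 + 0 + 2 + 1 + 2 + 2 + 1 + 0 + 7 = 41

41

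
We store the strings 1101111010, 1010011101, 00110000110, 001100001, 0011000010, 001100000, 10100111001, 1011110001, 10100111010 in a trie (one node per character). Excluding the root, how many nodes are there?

Count nodes per top-level branch (shared prefixes stored once):
  '0'-branch (001100000, 001100001, 0011000010, 00110000110): 13 nodes
  '1'-branch (10100111001, 1010011101, 10100111010, 1011110001, 1101111010): 29 nodes
Sum: 42

42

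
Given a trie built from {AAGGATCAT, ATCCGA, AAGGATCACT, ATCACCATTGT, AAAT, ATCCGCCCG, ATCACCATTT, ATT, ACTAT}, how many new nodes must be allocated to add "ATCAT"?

The longest prefix of "ATCAT" already in the trie is "ATCA" (length 4).
New nodes needed: |"ATCAT"| − 4 = 5 − 4 = 1.

1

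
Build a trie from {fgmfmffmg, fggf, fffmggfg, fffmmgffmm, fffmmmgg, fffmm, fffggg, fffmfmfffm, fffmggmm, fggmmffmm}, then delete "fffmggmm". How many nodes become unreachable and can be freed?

2

A node on "fffmggmm"'s path can go only if nothing else ends at it or branches off below it.
The suffix "mm" (2 nodes) is used only by "fffmggmm"; the node for "fffmgg" still has the child "f", so pruning stops there.
Nodes removed: 2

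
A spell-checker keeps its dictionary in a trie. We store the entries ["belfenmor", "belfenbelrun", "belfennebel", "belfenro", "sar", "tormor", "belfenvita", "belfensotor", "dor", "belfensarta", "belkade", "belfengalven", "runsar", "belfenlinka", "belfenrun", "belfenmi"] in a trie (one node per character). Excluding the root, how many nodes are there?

71

Insert word by word; a character creates a node only if that edge doesn't already exist:
  "belfenmor" → 9 new (b, e, l, f, e, n, m, o, r)
  "belfenbelrun" → prefix "belfen" already present; 6 new (b, e, l, r, u, n)
  "belfennebel" → prefix "belfen" already present; 5 new (n, e, b, e, l)
  "belfenro" → prefix "belfen" already present; 2 new (r, o)
  "sar" → 3 new (s, a, r)
  "tormor" → 6 new (t, o, r, m, o, r)
  "belfenvita" → prefix "belfen" already present; 4 new (v, i, t, a)
  "belfensotor" → prefix "belfen" already present; 5 new (s, o, t, o, r)
  "dor" → 3 new (d, o, r)
  "belfensarta" → prefix "belfens" already present; 4 new (a, r, t, a)
  "belkade" → prefix "bel" already present; 4 new (k, a, d, e)
  "belfengalven" → prefix "belfen" already present; 6 new (g, a, l, v, e, n)
  "runsar" → 6 new (r, u, n, s, a, r)
  "belfenlinka" → prefix "belfen" already present; 5 new (l, i, n, k, a)
  "belfenrun" → prefix "belfenr" already present; 2 new (u, n)
  "belfenmi" → prefix "belfenm" already present; 1 new (i)
Total nodes = 9 + 6 + 5 + 2 + 3 + 6 + 4 + 5 + 3 + 4 + 4 + 6 + 6 + 5 + 2 + 1 = 71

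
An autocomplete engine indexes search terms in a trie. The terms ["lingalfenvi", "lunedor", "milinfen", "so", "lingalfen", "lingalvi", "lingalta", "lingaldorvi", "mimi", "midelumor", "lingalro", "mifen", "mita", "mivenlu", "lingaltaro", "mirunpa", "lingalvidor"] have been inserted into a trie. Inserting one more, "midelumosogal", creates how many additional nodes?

The longest prefix of "midelumosogal" already in the trie is "midelumo" (length 8).
So 13 − 8 = 5 new nodes.

5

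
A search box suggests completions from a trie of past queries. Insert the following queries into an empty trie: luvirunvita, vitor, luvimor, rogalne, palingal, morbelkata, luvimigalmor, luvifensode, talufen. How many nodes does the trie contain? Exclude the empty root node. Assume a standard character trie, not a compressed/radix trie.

Trace insertions, counting only characters that open a new branch:
  "luvirunvita" → 11 new (l, u, v, i, r, u, n, v, i, t, a)
  "vitor" → 5 new (v, i, t, o, r)
  "luvimor" → prefix "luvi" already present; 3 new (m, o, r)
  "rogalne" → 7 new (r, o, g, a, l, n, e)
  "palingal" → 8 new (p, a, l, i, n, g, a, l)
  "morbelkata" → 10 new (m, o, r, b, e, l, k, a, t, a)
  "luvimigalmor" → prefix "luvim" already present; 7 new (i, g, a, l, m, o, r)
  "luvifensode" → prefix "luvi" already present; 7 new (f, e, n, s, o, d, e)
  "talufen" → 7 new (t, a, l, u, f, e, n)
Total nodes = 11 + 5 + 3 + 7 + 8 + 10 + 7 + 7 + 7 = 65

65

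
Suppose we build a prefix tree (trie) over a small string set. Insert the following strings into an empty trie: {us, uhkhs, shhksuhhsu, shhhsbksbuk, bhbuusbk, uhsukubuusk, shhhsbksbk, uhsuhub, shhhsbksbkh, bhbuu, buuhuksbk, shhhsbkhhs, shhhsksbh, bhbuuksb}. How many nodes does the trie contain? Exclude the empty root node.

Insert word by word; a character creates a node only if that edge doesn't already exist:
  "us" → 2 new (u, s)
  "uhkhs" → prefix "u" already present; 4 new (h, k, h, s)
  "shhksuhhsu" → 10 new (s, h, h, k, s, u, h, h, s, u)
  "shhhsbksbuk" → prefix "shh" already present; 8 new (h, s, b, k, s, b, u, k)
  "bhbuusbk" → 8 new (b, h, b, u, u, s, b, k)
  "uhsukubuusk" → prefix "uh" already present; 9 new (s, u, k, u, b, u, u, s, k)
  "shhhsbksbk" → prefix "shhhsbksb" already present; 1 new (k)
  "uhsuhub" → prefix "uhsu" already present; 3 new (h, u, b)
  "shhhsbksbkh" → prefix "shhhsbksbk" already present; 1 new (h)
  "bhbuu" → prefix "bhbuu" already present; 0 new (none)
  "buuhuksbk" → prefix "b" already present; 8 new (u, u, h, u, k, s, b, k)
  "shhhsbkhhs" → prefix "shhhsbk" already present; 3 new (h, h, s)
  "shhhsksbh" → prefix "shhhs" already present; 4 new (k, s, b, h)
  "bhbuuksb" → prefix "bhbuu" already present; 3 new (k, s, b)
Total nodes = 2 + 4 + 10 + 8 + 8 + 9 + 1 + 3 + 1 + 0 + 8 + 3 + 4 + 3 = 64

64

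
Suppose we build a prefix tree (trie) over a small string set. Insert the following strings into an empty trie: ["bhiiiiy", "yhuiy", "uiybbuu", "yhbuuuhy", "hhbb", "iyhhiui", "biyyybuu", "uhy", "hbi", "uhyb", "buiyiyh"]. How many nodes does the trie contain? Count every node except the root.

Insert word by word; a character creates a node only if that edge doesn't already exist:
  "bhiiiiy" → 7 new (b, h, i, i, i, i, y)
  "yhuiy" → 5 new (y, h, u, i, y)
  "uiybbuu" → 7 new (u, i, y, b, b, u, u)
  "yhbuuuhy" → prefix "yh" already present; 6 new (b, u, u, u, h, y)
  "hhbb" → 4 new (h, h, b, b)
  "iyhhiui" → 7 new (i, y, h, h, i, u, i)
  "biyyybuu" → prefix "b" already present; 7 new (i, y, y, y, b, u, u)
  "uhy" → prefix "u" already present; 2 new (h, y)
  "hbi" → prefix "h" already present; 2 new (b, i)
  "uhyb" → prefix "uhy" already present; 1 new (b)
  "buiyiyh" → prefix "b" already present; 6 new (u, i, y, i, y, h)
Total nodes = 7 + 5 + 7 + 6 + 4 + 7 + 7 + 2 + 2 + 1 + 6 = 54

54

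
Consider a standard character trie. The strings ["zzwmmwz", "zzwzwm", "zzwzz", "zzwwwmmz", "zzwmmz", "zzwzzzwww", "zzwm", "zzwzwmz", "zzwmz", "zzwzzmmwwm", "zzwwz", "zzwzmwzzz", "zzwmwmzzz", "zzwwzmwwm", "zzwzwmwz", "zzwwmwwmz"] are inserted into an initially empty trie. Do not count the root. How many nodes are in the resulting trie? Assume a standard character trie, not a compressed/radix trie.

50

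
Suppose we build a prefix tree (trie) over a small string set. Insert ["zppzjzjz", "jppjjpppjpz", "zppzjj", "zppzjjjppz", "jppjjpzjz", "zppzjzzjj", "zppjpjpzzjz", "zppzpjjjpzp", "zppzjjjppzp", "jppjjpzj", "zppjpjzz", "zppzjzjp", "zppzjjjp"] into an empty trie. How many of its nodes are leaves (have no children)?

9

Leaves are exactly the stored words that no other stored word extends.
Those words: "jppjjpppjpz", "jppjjpzjz", "zppjpjpzzjz", "zppjpjzz", "zppzjjjppzp", "zppzjzjp", "zppzjzjz", "zppzjzzjj", "zppzpjjjpzp"
Leaf count: 9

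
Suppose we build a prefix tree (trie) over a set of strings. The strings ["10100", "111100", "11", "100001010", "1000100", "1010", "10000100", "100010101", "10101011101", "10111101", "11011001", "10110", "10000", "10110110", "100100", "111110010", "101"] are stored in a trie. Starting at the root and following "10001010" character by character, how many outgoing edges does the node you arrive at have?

1

Walk "10001010" from the root, arriving at one node.
Distinct next characters after "10001010": 1.
That node has 1 child edge.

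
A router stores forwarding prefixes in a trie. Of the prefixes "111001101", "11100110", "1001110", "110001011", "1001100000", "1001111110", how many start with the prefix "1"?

6

Walk to "1"; the words in its subtree are exactly those with that prefix.
Words under "1": 1001100000, 1001110, 1001111110, 110001011, 11100110, 111001101
Count: 6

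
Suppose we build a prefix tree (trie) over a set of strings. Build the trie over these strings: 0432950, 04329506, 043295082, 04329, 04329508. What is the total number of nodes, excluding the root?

10

Count nodes per top-level branch (shared prefixes stored once):
  '0'-branch (04329, 0432950, 04329506, 04329508, 043295082): 10 nodes
Sum: 10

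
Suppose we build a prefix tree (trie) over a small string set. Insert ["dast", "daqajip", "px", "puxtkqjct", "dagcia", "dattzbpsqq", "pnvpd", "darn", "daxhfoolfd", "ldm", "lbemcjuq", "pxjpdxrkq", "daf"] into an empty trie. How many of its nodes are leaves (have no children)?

A leaf is a node with no children — equivalently, the end of a word that is not a proper prefix of any other stored word.
Those words: "daf", "dagcia", "daqajip", "darn", "dast", "dattzbpsqq", "daxhfoolfd", "lbemcjuq", "ldm", "pnvpd", "puxtkqjct", "pxjpdxrkq"
Leaf count: 12

12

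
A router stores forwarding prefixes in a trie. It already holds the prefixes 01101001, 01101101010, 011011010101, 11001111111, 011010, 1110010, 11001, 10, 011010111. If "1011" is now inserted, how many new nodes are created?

2

"10" is already a path in the trie; the remaining "11" must be added.
New nodes needed: |"1011"| − 2 = 4 − 2 = 2.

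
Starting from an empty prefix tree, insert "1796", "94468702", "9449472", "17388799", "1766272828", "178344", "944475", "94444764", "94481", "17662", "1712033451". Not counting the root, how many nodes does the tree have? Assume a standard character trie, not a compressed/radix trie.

51

Insert word by word; a character creates a node only if that edge doesn't already exist:
  "1796" → 4 new (1, 7, 9, 6)
  "94468702" → 8 new (9, 4, 4, 6, 8, 7, 0, 2)
  "9449472" → prefix "944" already present; 4 new (9, 4, 7, 2)
  "17388799" → prefix "17" already present; 6 new (3, 8, 8, 7, 9, 9)
  "1766272828" → prefix "17" already present; 8 new (6, 6, 2, 7, 2, 8, 2, 8)
  "178344" → prefix "17" already present; 4 new (8, 3, 4, 4)
  "944475" → prefix "944" already present; 3 new (4, 7, 5)
  "94444764" → prefix "9444" already present; 4 new (4, 7, 6, 4)
  "94481" → prefix "944" already present; 2 new (8, 1)
  "17662" → prefix "17662" already present; 0 new (none)
  "1712033451" → prefix "17" already present; 8 new (1, 2, 0, 3, 3, 4, 5, 1)
Total nodes = 4 + 8 + 4 + 6 + 8 + 4 + 3 + 4 + 2 + 0 + 8 = 51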